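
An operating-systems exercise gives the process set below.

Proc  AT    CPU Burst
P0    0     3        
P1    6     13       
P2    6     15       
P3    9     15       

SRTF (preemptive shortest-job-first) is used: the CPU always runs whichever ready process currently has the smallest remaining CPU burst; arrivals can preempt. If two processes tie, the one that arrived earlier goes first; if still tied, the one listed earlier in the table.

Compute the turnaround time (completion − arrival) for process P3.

40

Schedule: | P0 0-3 | idle 3-6 | P1 6-19 | P2 19-34 | P3 34-49 |
Completion: P0=3  P1=19  P2=34  P3=49
Turnaround(P3) = completion − arrival = 49 − 9 = 40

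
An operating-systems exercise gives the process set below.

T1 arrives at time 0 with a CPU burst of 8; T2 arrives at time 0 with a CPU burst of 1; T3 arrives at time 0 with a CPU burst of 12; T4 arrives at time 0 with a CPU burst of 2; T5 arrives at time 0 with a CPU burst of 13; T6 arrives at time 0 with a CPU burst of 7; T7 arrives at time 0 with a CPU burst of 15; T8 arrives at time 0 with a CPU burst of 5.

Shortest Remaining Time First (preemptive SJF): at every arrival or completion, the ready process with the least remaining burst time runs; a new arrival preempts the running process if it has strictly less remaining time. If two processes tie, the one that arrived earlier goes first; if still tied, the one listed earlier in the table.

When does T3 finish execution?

Schedule: | T2 0-1 | T4 1-3 | T8 3-8 | T6 8-15 | T1 15-23 | T3 23-35 | T5 35-48 | T7 48-63 |
Completion: T1=23  T2=1  T3=35  T4=3  T5=48  T6=15  T7=63  T8=8
Turnaround (C−A): T1=23  T2=1  T3=35  T4=3  T5=48  T6=15  T7=63  T8=8

35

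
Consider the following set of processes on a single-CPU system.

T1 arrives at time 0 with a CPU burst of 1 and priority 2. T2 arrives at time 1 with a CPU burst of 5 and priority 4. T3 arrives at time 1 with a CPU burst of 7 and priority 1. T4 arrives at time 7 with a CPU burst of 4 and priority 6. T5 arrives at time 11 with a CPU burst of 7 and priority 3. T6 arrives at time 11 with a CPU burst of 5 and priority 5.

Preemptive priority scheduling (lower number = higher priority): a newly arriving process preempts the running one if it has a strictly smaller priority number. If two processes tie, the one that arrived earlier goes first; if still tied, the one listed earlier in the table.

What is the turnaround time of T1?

Gantt: | T1 0-1 | T3 1-8 | T2 8-11 | T5 11-18 | T2 18-20 | T6 20-25 | T4 25-29 |
Completion: T1=1  T2=20  T3=8  T4=29  T5=18  T6=25
Turnaround (C−A): T1=1  T2=19  T3=7  T4=22  T5=7  T6=14
Turnaround(T1) = completion − arrival = 1 − 0 = 1

1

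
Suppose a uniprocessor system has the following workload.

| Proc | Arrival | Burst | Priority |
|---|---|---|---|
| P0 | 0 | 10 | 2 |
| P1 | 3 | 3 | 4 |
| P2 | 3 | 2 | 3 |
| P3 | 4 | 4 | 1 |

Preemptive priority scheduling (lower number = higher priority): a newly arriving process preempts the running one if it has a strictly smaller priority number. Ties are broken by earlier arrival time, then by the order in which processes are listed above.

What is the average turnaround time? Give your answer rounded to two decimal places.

11.75

Schedule: | P0 0-4 | P3 4-8 | P0 8-14 | P2 14-16 | P1 16-19 |
Completion: P0=14  P1=19  P2=16  P3=8
Turnaround times: P0=14, P1=16, P2=13, P3=4
Average turnaround = (14+16+13+4) / 4 = 47/4 = 11.75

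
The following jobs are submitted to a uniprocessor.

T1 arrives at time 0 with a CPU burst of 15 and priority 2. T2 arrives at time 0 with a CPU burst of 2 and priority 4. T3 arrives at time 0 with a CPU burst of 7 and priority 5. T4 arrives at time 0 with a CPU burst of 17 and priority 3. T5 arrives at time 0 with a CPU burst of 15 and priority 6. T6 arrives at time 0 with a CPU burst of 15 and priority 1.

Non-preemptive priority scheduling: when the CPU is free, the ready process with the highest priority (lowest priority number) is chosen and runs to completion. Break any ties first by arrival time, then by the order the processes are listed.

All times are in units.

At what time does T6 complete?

15

Schedule: | T6 0-15 | T1 15-30 | T4 30-47 | T2 47-49 | T3 49-56 | T5 56-71 |
Completion: T1=30  T2=49  T3=56  T4=47  T5=71  T6=15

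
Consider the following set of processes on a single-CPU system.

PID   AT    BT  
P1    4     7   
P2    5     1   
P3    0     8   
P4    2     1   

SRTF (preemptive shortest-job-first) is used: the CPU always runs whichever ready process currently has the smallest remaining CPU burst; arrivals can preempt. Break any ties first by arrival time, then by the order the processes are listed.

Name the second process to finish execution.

P2

Gantt: | P3 0-2 | P4 2-3 | P3 3-5 | P2 5-6 | P3 6-10 | P1 10-17 |
Completion: P1=17  P2=6  P3=10  P4=3
Turnaround (C−A): P1=13  P2=1  P3=10  P4=1
Finish order: P4 → P2 → P3 → P1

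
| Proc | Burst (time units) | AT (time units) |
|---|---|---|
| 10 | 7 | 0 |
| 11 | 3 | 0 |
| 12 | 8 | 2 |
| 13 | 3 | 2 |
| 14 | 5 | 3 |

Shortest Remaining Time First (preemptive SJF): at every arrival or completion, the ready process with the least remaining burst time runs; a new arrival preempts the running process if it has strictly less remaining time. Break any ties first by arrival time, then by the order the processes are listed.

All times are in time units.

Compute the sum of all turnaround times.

57

Schedule: | 11 0-3 | 13 3-6 | 14 6-11 | 10 11-18 | 12 18-26 |
Completion: 10=18  11=3  12=26  13=6  14=11
Turnaround (C−A): 10=18  11=3  12=24  13=4  14=8
Turnaround = completion − arrival: 10=18, 11=3, 12=24, 13=4, 14=8
Total turnaround = 18 + 3 + 24 + 4 + 8 = 57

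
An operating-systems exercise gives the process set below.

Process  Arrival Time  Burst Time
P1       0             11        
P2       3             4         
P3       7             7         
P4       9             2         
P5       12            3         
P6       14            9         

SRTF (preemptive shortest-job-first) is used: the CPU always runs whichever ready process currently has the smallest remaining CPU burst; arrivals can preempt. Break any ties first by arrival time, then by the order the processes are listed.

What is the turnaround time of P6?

22

Gantt: | P1 0-3 | P2 3-7 | P3 7-9 | P4 9-11 | P3 11-12 | P5 12-15 | P3 15-19 | P1 19-27 | P6 27-36 |
Completion: P1=27  P2=7  P3=19  P4=11  P5=15  P6=36
Turnaround(P6) = completion − arrival = 36 − 14 = 22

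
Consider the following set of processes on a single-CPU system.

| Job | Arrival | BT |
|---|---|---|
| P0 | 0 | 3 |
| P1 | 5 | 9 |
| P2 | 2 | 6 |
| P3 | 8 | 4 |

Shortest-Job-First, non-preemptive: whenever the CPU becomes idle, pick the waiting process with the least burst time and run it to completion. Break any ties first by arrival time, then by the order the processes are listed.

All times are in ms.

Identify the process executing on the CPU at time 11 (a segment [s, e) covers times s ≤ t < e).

Timeline: | P0 0-3 | P2 3-9 | P3 9-13 | P1 13-22 |
Completion: P0=3  P1=22  P2=9  P3=13
Turnaround (C−A): P0=3  P1=17  P2=7  P3=5

P3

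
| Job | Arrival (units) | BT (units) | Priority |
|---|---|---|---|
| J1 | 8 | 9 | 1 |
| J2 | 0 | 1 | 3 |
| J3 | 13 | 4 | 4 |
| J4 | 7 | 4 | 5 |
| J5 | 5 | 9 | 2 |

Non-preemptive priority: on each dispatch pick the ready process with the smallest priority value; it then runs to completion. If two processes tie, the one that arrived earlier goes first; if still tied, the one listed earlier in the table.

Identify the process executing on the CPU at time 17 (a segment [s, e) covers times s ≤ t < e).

Gantt: | J2 0-1 | idle 1-5 | J5 5-14 | J1 14-23 | J3 23-27 | J4 27-31 |
Completion: J1=23  J2=1  J3=27  J4=31  J5=14
Turnaround (C−A): J1=15  J2=1  J3=14  J4=24  J5=9

J1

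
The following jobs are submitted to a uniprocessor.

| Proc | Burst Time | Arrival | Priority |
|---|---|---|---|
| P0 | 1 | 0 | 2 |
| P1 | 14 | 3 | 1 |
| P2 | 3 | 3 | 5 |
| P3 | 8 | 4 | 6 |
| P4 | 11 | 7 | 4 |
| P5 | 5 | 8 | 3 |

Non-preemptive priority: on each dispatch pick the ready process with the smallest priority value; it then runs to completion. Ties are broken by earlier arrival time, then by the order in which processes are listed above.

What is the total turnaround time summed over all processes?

128

Gantt: | P0 0-1 | idle 1-3 | P1 3-17 | P5 17-22 | P4 22-33 | P2 33-36 | P3 36-44 |
Completion: P0=1  P1=17  P2=36  P3=44  P4=33  P5=22
Turnaround (C−A): P0=1  P1=14  P2=33  P3=40  P4=26  P5=14
Turnaround = completion − arrival: P0=1, P1=14, P2=33, P3=40, P4=26, P5=14
Total turnaround = 1 + 14 + 33 + 40 + 26 + 14 = 128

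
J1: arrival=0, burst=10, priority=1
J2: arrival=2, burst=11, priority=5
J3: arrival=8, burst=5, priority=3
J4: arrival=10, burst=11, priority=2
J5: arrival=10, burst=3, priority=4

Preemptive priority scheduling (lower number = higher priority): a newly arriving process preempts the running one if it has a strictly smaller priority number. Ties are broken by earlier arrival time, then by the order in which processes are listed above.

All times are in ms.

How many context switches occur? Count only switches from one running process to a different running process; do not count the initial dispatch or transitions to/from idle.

Gantt: | J1 0-10 | J4 10-21 | J3 21-26 | J5 26-29 | J2 29-40 |
Completion: J1=10  J2=40  J3=26  J4=21  J5=29
Turnaround (C−A): J1=10  J2=38  J3=18  J4=11  J5=19

4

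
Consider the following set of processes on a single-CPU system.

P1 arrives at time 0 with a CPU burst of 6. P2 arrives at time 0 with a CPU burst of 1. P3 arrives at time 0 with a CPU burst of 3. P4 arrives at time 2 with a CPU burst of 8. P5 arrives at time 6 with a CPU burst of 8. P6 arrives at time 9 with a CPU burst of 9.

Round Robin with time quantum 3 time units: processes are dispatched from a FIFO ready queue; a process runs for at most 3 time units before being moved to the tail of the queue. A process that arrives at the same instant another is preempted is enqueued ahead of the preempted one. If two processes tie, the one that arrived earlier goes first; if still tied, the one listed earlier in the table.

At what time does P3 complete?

Timeline: | P1 0-3 | P2 3-4 | P3 4-7 | P4 7-10 | P1 10-13 | P5 13-16 | P6 16-19 | P4 19-22 | P5 22-25 | P6 25-28 | P4 28-30 | P5 30-32 | P6 32-35 |
Completion: P1=13  P2=4  P3=7  P4=30  P5=32  P6=35

7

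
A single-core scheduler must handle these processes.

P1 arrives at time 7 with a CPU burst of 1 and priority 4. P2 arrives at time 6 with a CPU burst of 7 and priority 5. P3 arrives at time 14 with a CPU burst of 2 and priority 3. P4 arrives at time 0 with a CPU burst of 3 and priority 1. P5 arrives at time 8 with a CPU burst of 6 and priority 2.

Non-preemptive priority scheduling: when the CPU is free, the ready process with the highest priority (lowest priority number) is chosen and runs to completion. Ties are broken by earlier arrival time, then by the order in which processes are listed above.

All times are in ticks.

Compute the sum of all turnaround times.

Schedule: | P4 0-3 | idle 3-6 | P2 6-13 | P5 13-19 | P3 19-21 | P1 21-22 |
Completion: P1=22  P2=13  P3=21  P4=3  P5=19
Turnaround = completion − arrival: P1=15, P2=7, P3=7, P4=3, P5=11
Total turnaround = 15 + 7 + 7 + 3 + 11 = 43

43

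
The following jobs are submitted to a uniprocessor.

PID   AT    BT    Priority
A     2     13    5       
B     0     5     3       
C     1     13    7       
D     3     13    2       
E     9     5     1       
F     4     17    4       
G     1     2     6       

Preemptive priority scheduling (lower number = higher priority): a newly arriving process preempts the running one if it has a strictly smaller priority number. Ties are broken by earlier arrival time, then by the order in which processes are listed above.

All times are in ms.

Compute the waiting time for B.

Schedule: | B 0-3 | D 3-9 | E 9-14 | D 14-21 | B 21-23 | F 23-40 | A 40-53 | G 53-55 | C 55-68 |
Completion: A=53  B=23  C=68  D=21  E=14  F=40  G=55
Waiting(B) = turnaround − burst = 23 − 5 = 18

18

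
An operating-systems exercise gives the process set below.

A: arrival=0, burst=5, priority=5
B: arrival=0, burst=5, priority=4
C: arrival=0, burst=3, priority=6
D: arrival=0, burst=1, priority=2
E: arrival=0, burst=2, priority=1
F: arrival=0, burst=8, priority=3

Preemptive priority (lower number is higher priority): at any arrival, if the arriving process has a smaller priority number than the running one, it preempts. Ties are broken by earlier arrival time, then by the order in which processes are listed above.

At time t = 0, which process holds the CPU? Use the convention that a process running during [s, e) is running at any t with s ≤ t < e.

Timeline: | E 0-2 | D 2-3 | F 3-11 | B 11-16 | A 16-21 | C 21-24 |
Completion: A=21  B=16  C=24  D=3  E=2  F=11

E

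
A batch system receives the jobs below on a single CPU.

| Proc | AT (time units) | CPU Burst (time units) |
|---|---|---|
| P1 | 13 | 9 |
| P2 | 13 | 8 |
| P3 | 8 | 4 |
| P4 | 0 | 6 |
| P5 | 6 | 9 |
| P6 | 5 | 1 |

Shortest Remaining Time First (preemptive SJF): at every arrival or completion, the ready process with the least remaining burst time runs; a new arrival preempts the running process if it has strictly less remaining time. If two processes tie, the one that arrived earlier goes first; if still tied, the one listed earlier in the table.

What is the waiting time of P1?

15

Schedule: | P4 0-6 | P6 6-7 | P5 7-8 | P3 8-12 | P5 12-20 | P2 20-28 | P1 28-37 |
Completion: P1=37  P2=28  P3=12  P4=6  P5=20  P6=7
Waiting(P1) = turnaround − burst = 24 − 9 = 15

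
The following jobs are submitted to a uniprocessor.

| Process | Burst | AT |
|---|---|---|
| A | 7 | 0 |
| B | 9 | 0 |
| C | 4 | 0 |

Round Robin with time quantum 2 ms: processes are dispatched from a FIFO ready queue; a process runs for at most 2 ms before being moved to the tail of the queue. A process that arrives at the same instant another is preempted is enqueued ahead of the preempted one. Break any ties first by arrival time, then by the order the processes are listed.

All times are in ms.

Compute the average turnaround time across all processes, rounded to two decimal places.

Timeline: | A 0-2 | B 2-4 | C 4-6 | A 6-8 | B 8-10 | C 10-12 | A 12-14 | B 14-16 | A 16-17 | B 17-20 |
Completion: A=17  B=20  C=12
Turnaround times: A=17, B=20, C=12
Average turnaround = (17+20+12) / 3 = 49/3 = 16.33

16.33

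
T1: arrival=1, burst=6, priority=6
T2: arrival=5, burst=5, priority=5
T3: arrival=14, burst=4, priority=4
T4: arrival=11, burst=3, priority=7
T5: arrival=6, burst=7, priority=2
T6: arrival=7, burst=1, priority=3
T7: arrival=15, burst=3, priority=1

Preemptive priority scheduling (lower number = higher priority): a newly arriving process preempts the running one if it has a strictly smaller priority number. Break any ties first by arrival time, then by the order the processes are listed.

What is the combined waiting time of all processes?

Timeline: | idle 0-1 | T1 1-5 | T2 5-6 | T5 6-13 | T6 13-14 | T3 14-15 | T7 15-18 | T3 18-21 | T2 21-25 | T1 25-27 | T4 27-30 |
Completion: T1=27  T2=25  T3=21  T4=30  T5=13  T6=14  T7=18
Waiting = turnaround − burst: T1=20, T2=15, T3=3, T4=16, T5=0, T6=6, T7=0
Total waiting = 20 + 15 + 3 + 16 + 0 + 6 + 0 = 60

60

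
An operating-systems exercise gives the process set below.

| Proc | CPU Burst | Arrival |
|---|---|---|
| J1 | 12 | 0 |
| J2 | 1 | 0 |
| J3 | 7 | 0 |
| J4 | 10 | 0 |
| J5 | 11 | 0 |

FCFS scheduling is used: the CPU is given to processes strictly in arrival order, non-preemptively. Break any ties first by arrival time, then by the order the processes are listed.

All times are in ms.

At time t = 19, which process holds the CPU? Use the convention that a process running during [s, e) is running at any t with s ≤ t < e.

Schedule: | J1 0-12 | J2 12-13 | J3 13-20 | J4 20-30 | J5 30-41 |
Completion: J1=12  J2=13  J3=20  J4=30  J5=41
Turnaround (C−A): J1=12  J2=13  J3=20  J4=30  J5=41

J3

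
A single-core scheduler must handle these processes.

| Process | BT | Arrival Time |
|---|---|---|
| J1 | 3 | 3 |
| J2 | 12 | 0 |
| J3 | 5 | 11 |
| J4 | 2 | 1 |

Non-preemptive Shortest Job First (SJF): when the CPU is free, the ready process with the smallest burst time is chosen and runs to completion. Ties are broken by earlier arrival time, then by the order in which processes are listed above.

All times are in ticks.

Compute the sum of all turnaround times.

50

Gantt: | J2 0-12 | J4 12-14 | J1 14-17 | J3 17-22 |
Completion: J1=17  J2=12  J3=22  J4=14
Turnaround = completion − arrival: J1=14, J2=12, J3=11, J4=13
Total turnaround = 14 + 12 + 11 + 13 = 50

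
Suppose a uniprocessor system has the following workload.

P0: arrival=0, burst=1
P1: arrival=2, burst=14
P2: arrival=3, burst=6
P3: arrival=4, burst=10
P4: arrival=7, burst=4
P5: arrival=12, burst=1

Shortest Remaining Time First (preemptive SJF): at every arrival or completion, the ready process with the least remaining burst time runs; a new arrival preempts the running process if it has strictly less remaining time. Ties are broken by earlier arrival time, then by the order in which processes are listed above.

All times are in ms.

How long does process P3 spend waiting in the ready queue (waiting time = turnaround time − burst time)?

10

Timeline: | P0 0-1 | idle 1-2 | P1 2-3 | P2 3-9 | P4 9-13 | P5 13-14 | P3 14-24 | P1 24-37 |
Completion: P0=1  P1=37  P2=9  P3=24  P4=13  P5=14
Turnaround (C−A): P0=1  P1=35  P2=6  P3=20  P4=6  P5=2
Waiting(P3) = turnaround − burst = 20 − 10 = 10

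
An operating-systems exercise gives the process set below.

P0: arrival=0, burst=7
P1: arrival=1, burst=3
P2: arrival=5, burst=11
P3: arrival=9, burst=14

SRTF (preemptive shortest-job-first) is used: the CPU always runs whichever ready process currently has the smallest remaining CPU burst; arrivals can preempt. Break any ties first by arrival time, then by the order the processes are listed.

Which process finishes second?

Timeline: | P0 0-1 | P1 1-4 | P0 4-10 | P2 10-21 | P3 21-35 |
Completion: P0=10  P1=4  P2=21  P3=35
Finish order: P1 → P0 → P2 → P3

P0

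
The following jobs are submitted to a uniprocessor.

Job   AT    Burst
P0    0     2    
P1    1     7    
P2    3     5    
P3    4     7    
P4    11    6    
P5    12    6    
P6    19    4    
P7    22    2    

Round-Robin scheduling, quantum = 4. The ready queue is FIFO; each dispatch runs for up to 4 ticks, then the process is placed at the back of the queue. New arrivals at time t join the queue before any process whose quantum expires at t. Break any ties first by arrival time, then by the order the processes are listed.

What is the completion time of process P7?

Gantt: | P0 0-2 | P1 2-6 | P2 6-10 | P3 10-14 | P1 14-17 | P2 17-18 | P4 18-22 | P5 22-26 | P3 26-29 | P6 29-33 | P7 33-35 | P4 35-37 | P5 37-39 |
Completion: P0=2  P1=17  P2=18  P3=29  P4=37  P5=39  P6=33  P7=35
Turnaround (C−A): P0=2  P1=16  P2=15  P3=25  P4=26  P5=27  P6=14  P7=13

35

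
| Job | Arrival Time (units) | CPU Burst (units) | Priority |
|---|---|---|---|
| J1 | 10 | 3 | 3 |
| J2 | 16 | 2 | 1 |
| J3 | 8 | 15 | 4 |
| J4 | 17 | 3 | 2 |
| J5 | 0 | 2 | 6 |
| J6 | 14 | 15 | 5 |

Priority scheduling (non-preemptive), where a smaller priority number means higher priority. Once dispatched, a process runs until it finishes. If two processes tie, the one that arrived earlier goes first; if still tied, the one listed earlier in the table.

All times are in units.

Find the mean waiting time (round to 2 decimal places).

Timeline: | J5 0-2 | idle 2-8 | J3 8-23 | J2 23-25 | J4 25-28 | J1 28-31 | J6 31-46 |
Completion: J1=31  J2=25  J3=23  J4=28  J5=2  J6=46
Turnaround (C−A): J1=21  J2=9  J3=15  J4=11  J5=2  J6=32
Waiting times: J1=18, J2=7, J3=0, J4=8, J5=0, J6=17
Average waiting = (18+7+0+8+0+17) / 6 = 50/6 = 8.33

8.33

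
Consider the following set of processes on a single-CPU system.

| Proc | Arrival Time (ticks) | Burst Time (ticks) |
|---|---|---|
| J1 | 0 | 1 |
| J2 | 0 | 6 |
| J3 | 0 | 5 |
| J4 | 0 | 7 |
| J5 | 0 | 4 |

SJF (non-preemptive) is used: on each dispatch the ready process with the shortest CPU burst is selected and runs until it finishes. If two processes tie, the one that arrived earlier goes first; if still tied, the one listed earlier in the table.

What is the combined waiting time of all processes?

Timeline: | J1 0-1 | J5 1-5 | J3 5-10 | J2 10-16 | J4 16-23 |
Completion: J1=1  J2=16  J3=10  J4=23  J5=5
Waiting = turnaround − burst: J1=0, J2=10, J3=5, J4=16, J5=1
Total waiting = 0 + 10 + 5 + 16 + 1 = 32

32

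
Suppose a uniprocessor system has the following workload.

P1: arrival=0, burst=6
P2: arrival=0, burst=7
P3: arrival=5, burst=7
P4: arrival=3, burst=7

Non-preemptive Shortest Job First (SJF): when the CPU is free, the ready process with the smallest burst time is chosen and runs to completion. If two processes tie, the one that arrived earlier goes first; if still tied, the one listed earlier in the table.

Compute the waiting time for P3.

Timeline: | P1 0-6 | P2 6-13 | P4 13-20 | P3 20-27 |
Completion: P1=6  P2=13  P3=27  P4=20
Turnaround (C−A): P1=6  P2=13  P3=22  P4=17
Waiting(P3) = turnaround − burst = 22 − 7 = 15

15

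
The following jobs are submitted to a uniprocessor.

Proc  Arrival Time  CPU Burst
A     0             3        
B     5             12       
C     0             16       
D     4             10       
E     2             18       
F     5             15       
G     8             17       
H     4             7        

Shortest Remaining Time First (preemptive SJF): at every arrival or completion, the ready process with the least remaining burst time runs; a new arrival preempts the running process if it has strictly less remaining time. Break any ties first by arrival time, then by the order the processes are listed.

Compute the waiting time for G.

Gantt: | A 0-3 | C 3-4 | H 4-11 | D 11-21 | B 21-33 | C 33-48 | F 48-63 | G 63-80 | E 80-98 |
Completion: A=3  B=33  C=48  D=21  E=98  F=63  G=80  H=11
Waiting(G) = turnaround − burst = 72 − 17 = 55

55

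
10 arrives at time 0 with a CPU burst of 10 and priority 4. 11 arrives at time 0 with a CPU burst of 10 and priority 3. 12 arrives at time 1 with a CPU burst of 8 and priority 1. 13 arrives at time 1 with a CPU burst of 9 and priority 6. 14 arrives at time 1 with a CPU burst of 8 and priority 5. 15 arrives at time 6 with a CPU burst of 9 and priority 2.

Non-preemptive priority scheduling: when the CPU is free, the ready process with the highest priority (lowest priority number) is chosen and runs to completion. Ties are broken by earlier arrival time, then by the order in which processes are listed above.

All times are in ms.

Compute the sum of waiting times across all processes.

128

Gantt: | 11 0-10 | 12 10-18 | 15 18-27 | 10 27-37 | 14 37-45 | 13 45-54 |
Completion: 10=37  11=10  12=18  13=54  14=45  15=27
Turnaround (C−A): 10=37  11=10  12=17  13=53  14=44  15=21
Waiting = turnaround − burst: 10=27, 11=0, 12=9, 13=44, 14=36, 15=12
Total waiting = 27 + 0 + 9 + 44 + 36 + 12 = 128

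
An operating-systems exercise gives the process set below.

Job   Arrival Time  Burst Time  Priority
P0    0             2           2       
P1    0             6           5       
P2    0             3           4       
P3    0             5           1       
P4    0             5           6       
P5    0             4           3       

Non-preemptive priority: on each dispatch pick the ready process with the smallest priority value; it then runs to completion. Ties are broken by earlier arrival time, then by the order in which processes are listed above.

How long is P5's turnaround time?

11

Schedule: | P3 0-5 | P0 5-7 | P5 7-11 | P2 11-14 | P1 14-20 | P4 20-25 |
Completion: P0=7  P1=20  P2=14  P3=5  P4=25  P5=11
Turnaround(P5) = completion − arrival = 11 − 0 = 11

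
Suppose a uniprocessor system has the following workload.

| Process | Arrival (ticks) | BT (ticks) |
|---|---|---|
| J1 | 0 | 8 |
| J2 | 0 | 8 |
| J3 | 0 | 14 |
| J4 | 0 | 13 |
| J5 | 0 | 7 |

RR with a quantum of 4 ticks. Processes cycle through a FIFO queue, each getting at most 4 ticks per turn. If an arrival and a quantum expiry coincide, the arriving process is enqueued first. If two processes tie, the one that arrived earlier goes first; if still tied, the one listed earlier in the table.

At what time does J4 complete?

50

Timeline: | J1 0-4 | J2 4-8 | J3 8-12 | J4 12-16 | J5 16-20 | J1 20-24 | J2 24-28 | J3 28-32 | J4 32-36 | J5 36-39 | J3 39-43 | J4 43-47 | J3 47-49 | J4 49-50 |
Completion: J1=24  J2=28  J3=49  J4=50  J5=39
Turnaround (C−A): J1=24  J2=28  J3=49  J4=50  J5=39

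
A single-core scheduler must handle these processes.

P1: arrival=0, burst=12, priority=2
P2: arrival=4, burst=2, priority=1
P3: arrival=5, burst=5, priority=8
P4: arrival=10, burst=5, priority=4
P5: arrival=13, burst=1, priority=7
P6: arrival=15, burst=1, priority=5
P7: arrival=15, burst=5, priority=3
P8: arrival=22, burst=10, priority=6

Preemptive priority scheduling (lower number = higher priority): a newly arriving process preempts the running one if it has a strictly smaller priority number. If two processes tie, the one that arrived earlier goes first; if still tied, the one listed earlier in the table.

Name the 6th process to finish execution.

Timeline: | P1 0-4 | P2 4-6 | P1 6-14 | P4 14-15 | P7 15-20 | P4 20-24 | P6 24-25 | P8 25-35 | P5 35-36 | P3 36-41 |
Completion: P1=14  P2=6  P3=41  P4=24  P5=36  P6=25  P7=20  P8=35
Finish order: P2 → P1 → P7 → P4 → P6 → P8 → P5 → P3

P8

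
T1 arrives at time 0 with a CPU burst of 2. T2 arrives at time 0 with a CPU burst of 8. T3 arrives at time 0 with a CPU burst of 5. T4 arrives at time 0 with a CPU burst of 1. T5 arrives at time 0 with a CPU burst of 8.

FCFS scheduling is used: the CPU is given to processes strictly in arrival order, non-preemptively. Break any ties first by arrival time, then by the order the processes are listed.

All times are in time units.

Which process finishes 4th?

T4

Gantt: | T1 0-2 | T2 2-10 | T3 10-15 | T4 15-16 | T5 16-24 |
Completion: T1=2  T2=10  T3=15  T4=16  T5=24
Finish order: T1 → T2 → T3 → T4 → T5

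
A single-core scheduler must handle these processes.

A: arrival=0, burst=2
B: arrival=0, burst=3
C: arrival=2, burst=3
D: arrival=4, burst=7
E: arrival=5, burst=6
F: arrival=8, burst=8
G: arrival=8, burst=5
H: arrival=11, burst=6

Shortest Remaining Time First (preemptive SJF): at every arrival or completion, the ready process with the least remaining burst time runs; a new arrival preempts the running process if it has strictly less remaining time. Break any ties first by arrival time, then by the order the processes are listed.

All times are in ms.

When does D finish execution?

Schedule: | A 0-2 | B 2-5 | C 5-8 | G 8-13 | E 13-19 | H 19-25 | D 25-32 | F 32-40 |
Completion: A=2  B=5  C=8  D=32  E=19  F=40  G=13  H=25

32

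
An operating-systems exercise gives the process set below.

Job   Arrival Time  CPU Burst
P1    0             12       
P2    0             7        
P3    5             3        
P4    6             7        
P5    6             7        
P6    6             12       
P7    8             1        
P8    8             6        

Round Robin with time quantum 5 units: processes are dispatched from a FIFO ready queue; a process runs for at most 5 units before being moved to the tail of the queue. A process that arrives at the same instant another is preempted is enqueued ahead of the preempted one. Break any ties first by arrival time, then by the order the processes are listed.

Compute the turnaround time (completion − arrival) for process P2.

41

Schedule: | P1 0-5 | P2 5-10 | P3 10-13 | P1 13-18 | P4 18-23 | P5 23-28 | P6 28-33 | P7 33-34 | P8 34-39 | P2 39-41 | P1 41-43 | P4 43-45 | P5 45-47 | P6 47-52 | P8 52-53 | P6 53-55 |
Completion: P1=43  P2=41  P3=13  P4=45  P5=47  P6=55  P7=34  P8=53
Turnaround(P2) = completion − arrival = 41 − 0 = 41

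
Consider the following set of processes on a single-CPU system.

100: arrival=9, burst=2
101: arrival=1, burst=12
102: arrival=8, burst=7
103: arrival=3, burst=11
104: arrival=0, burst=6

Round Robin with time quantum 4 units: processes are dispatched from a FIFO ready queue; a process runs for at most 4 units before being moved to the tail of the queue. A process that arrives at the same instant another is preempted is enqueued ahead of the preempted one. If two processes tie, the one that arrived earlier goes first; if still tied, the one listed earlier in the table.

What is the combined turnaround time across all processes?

Schedule: | 104 0-4 | 101 4-8 | 103 8-12 | 104 12-14 | 102 14-18 | 101 18-22 | 100 22-24 | 103 24-28 | 102 28-31 | 101 31-35 | 103 35-38 |
Completion: 100=24  101=35  102=31  103=38  104=14
Turnaround (C−A): 100=15  101=34  102=23  103=35  104=14
Turnaround = completion − arrival: 100=15, 101=34, 102=23, 103=35, 104=14
Total turnaround = 15 + 34 + 23 + 35 + 14 = 121

121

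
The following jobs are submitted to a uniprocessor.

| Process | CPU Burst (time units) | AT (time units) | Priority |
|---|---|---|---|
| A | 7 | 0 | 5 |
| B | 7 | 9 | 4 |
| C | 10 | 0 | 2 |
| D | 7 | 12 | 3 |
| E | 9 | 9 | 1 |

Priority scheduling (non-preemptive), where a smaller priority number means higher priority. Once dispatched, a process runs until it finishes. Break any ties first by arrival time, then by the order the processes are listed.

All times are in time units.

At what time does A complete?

40

Gantt: | C 0-10 | E 10-19 | D 19-26 | B 26-33 | A 33-40 |
Completion: A=40  B=33  C=10  D=26  E=19
Turnaround (C−A): A=40  B=24  C=10  D=14  E=10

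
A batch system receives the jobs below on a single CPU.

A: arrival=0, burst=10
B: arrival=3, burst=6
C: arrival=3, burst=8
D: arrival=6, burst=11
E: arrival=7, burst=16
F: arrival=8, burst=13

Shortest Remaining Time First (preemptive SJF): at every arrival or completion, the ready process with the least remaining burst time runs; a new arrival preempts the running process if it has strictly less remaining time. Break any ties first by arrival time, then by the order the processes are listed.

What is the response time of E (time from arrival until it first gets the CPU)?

41

Schedule: | A 0-3 | B 3-9 | A 9-16 | C 16-24 | D 24-35 | F 35-48 | E 48-64 |
Completion: A=16  B=9  C=24  D=35  E=64  F=48
Turnaround (C−A): A=16  B=6  C=21  D=29  E=57  F=40
Response(E) = first start − arrival = 48 − 7 = 41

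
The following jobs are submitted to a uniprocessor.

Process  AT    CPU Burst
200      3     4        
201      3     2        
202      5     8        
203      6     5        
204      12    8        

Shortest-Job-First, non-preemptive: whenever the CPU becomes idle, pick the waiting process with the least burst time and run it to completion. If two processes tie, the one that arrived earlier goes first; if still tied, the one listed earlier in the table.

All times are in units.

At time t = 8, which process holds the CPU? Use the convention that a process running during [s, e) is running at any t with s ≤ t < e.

Gantt: | idle 0-3 | 201 3-5 | 200 5-9 | 203 9-14 | 202 14-22 | 204 22-30 |
Completion: 200=9  201=5  202=22  203=14  204=30

200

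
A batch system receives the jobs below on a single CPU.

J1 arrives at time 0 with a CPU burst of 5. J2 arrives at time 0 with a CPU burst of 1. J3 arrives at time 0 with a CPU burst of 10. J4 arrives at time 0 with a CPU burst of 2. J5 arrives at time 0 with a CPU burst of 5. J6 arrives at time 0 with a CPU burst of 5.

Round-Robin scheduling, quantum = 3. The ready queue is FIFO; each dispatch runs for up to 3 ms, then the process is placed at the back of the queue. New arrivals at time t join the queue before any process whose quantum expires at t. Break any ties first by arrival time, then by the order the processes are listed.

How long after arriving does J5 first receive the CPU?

9

Schedule: | J1 0-3 | J2 3-4 | J3 4-7 | J4 7-9 | J5 9-12 | J6 12-15 | J1 15-17 | J3 17-20 | J5 20-22 | J6 22-24 | J3 24-28 |
Completion: J1=17  J2=4  J3=28  J4=9  J5=22  J6=24
Turnaround (C−A): J1=17  J2=4  J3=28  J4=9  J5=22  J6=24
Response(J5) = first start − arrival = 9 − 0 = 9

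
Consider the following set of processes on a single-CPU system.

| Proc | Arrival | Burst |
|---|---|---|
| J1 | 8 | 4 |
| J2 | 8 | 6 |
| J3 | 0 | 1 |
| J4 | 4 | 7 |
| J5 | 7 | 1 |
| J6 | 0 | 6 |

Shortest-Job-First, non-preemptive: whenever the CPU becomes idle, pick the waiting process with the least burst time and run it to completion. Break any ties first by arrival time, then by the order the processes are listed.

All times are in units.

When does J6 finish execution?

7

Schedule: | J3 0-1 | J6 1-7 | J5 7-8 | J1 8-12 | J2 12-18 | J4 18-25 |
Completion: J1=12  J2=18  J3=1  J4=25  J5=8  J6=7
Turnaround (C−A): J1=4  J2=10  J3=1  J4=21  J5=1  J6=7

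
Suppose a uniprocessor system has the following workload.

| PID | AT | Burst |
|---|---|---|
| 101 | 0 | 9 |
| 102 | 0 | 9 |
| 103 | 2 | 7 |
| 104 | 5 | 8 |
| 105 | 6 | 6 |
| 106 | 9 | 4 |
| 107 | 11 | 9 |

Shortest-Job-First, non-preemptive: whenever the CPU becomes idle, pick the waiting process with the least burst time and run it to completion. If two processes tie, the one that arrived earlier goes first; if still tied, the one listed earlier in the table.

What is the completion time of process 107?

Schedule: | 101 0-9 | 106 9-13 | 105 13-19 | 103 19-26 | 104 26-34 | 102 34-43 | 107 43-52 |
Completion: 101=9  102=43  103=26  104=34  105=19  106=13  107=52
Turnaround (C−A): 101=9  102=43  103=24  104=29  105=13  106=4  107=41

52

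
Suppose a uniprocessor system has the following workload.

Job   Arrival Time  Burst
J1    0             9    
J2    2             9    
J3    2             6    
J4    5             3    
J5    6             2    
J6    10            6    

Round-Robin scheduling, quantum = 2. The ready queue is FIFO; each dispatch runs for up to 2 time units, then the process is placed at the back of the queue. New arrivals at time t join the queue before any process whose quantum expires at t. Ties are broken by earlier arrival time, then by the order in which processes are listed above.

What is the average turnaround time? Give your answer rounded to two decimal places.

23.00

Timeline: | J1 0-2 | J2 2-4 | J3 4-6 | J1 6-8 | J2 8-10 | J4 10-12 | J5 12-14 | J3 14-16 | J1 16-18 | J6 18-20 | J2 20-22 | J4 22-23 | J3 23-25 | J1 25-27 | J6 27-29 | J2 29-31 | J1 31-32 | J6 32-34 | J2 34-35 |
Completion: J1=32  J2=35  J3=25  J4=23  J5=14  J6=34
Turnaround (C−A): J1=32  J2=33  J3=23  J4=18  J5=8  J6=24
Turnaround times: J1=32, J2=33, J3=23, J4=18, J5=8, J6=24
Average turnaround = (32+33+23+18+8+24) / 6 = 138/6 = 23.00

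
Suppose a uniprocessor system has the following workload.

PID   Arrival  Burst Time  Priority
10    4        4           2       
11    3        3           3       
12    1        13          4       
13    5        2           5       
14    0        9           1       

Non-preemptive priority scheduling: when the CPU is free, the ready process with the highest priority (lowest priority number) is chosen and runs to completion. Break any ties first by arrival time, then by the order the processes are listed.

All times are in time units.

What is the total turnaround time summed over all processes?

Schedule: | 14 0-9 | 10 9-13 | 11 13-16 | 12 16-29 | 13 29-31 |
Completion: 10=13  11=16  12=29  13=31  14=9
Turnaround = completion − arrival: 10=9, 11=13, 12=28, 13=26, 14=9
Total turnaround = 9 + 13 + 28 + 26 + 9 = 85

85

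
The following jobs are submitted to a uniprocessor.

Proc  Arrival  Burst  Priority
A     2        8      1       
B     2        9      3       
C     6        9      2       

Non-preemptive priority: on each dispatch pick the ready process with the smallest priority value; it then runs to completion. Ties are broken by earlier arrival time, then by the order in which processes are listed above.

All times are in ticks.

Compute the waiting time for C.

4

Gantt: | idle 0-2 | A 2-10 | C 10-19 | B 19-28 |
Completion: A=10  B=28  C=19
Turnaround (C−A): A=8  B=26  C=13
Waiting(C) = turnaround − burst = 13 − 9 = 4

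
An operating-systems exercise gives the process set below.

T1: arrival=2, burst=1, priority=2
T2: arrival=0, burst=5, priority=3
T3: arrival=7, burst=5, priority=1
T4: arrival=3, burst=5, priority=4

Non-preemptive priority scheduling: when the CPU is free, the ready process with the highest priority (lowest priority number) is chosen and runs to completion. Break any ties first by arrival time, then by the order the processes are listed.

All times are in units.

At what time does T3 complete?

16

Gantt: | T2 0-5 | T1 5-6 | T4 6-11 | T3 11-16 |
Completion: T1=6  T2=5  T3=16  T4=11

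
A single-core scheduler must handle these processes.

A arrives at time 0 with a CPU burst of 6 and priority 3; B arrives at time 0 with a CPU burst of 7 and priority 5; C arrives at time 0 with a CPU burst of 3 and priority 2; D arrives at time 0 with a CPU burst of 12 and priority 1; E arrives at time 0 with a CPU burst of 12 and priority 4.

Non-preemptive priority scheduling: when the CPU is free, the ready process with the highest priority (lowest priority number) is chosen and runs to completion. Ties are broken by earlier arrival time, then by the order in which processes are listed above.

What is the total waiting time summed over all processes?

Gantt: | D 0-12 | C 12-15 | A 15-21 | E 21-33 | B 33-40 |
Completion: A=21  B=40  C=15  D=12  E=33
Turnaround (C−A): A=21  B=40  C=15  D=12  E=33
Waiting = turnaround − burst: A=15, B=33, C=12, D=0, E=21
Total waiting = 15 + 33 + 12 + 0 + 21 = 81

81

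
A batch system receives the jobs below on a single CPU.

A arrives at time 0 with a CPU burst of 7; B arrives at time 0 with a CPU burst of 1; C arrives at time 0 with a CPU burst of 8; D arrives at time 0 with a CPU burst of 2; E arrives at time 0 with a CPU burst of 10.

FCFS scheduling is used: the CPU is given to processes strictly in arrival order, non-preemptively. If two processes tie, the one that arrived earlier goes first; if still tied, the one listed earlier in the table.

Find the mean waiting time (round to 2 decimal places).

Gantt: | A 0-7 | B 7-8 | C 8-16 | D 16-18 | E 18-28 |
Completion: A=7  B=8  C=16  D=18  E=28
Turnaround (C−A): A=7  B=8  C=16  D=18  E=28
Waiting times: A=0, B=7, C=8, D=16, E=18
Average waiting = (0+7+8+16+18) / 5 = 49/5 = 9.80

9.80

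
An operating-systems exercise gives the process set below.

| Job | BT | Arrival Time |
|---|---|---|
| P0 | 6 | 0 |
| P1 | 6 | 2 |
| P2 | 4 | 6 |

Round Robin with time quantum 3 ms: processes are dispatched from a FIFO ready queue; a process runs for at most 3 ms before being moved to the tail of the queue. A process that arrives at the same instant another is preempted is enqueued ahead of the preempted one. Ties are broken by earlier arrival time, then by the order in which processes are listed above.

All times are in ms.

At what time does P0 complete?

Schedule: | P0 0-3 | P1 3-6 | P0 6-9 | P2 9-12 | P1 12-15 | P2 15-16 |
Completion: P0=9  P1=15  P2=16
Turnaround (C−A): P0=9  P1=13  P2=10

9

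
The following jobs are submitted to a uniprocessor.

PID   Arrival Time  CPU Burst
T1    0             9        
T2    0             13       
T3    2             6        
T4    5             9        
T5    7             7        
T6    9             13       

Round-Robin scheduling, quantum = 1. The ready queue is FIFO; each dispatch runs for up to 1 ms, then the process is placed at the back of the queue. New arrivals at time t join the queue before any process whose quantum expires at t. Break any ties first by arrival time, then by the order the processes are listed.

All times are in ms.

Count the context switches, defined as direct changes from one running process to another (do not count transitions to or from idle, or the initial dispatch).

54

Schedule: | T1 0-1 | T2 1-2 | T1 2-3 | T3 3-4 | T2 4-5 | T1 5-6 | T3 6-7 | T4 7-8 | T2 8-9 | T1 9-10 | T5 10-11 | T3 11-12 | T4 12-13 | T6 13-14 | T2 14-15 | T1 15-16 | T5 16-17 | T3 17-18 | T4 18-19 | T6 19-20 | T2 20-21 | T1 21-22 | T5 22-23 | T3 23-24 | T4 24-25 | T6 25-26 | T2 26-27 | T1 27-28 | T5 28-29 | T3 29-30 | T4 30-31 | T6 31-32 | T2 32-33 | T1 33-34 | T5 34-35 | T4 35-36 | T6 36-37 | T2 37-38 | T1 38-39 | T5 39-40 | T4 40-41 | T6 41-42 | T2 42-43 | T5 43-44 | T4 44-45 | T6 45-46 | T2 46-47 | T4 47-48 | T6 48-49 | T2 49-50 | T6 50-51 | T2 51-52 | T6 52-53 | T2 53-54 | T6 54-57 |
Completion: T1=39  T2=54  T3=30  T4=48  T5=44  T6=57
Turnaround (C−A): T1=39  T2=54  T3=28  T4=43  T5=37  T6=48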